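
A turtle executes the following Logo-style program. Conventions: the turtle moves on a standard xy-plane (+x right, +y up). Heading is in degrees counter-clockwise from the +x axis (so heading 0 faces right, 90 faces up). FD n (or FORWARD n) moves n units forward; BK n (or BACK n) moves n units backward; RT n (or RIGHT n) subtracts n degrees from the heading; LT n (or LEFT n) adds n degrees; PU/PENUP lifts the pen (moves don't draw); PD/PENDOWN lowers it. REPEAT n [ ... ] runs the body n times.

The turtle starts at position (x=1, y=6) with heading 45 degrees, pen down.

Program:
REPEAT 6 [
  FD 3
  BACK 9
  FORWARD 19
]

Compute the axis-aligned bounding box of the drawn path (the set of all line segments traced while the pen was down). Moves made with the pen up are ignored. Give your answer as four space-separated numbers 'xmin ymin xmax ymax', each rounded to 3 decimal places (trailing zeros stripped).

Answer: -3.243 1.757 56.154 61.154

Derivation:
Executing turtle program step by step:
Start: pos=(1,6), heading=45, pen down
REPEAT 6 [
  -- iteration 1/6 --
  FD 3: (1,6) -> (3.121,8.121) [heading=45, draw]
  BK 9: (3.121,8.121) -> (-3.243,1.757) [heading=45, draw]
  FD 19: (-3.243,1.757) -> (10.192,15.192) [heading=45, draw]
  -- iteration 2/6 --
  FD 3: (10.192,15.192) -> (12.314,17.314) [heading=45, draw]
  BK 9: (12.314,17.314) -> (5.95,10.95) [heading=45, draw]
  FD 19: (5.95,10.95) -> (19.385,24.385) [heading=45, draw]
  -- iteration 3/6 --
  FD 3: (19.385,24.385) -> (21.506,26.506) [heading=45, draw]
  BK 9: (21.506,26.506) -> (15.142,20.142) [heading=45, draw]
  FD 19: (15.142,20.142) -> (28.577,33.577) [heading=45, draw]
  -- iteration 4/6 --
  FD 3: (28.577,33.577) -> (30.698,35.698) [heading=45, draw]
  BK 9: (30.698,35.698) -> (24.335,29.335) [heading=45, draw]
  FD 19: (24.335,29.335) -> (37.77,42.77) [heading=45, draw]
  -- iteration 5/6 --
  FD 3: (37.77,42.77) -> (39.891,44.891) [heading=45, draw]
  BK 9: (39.891,44.891) -> (33.527,38.527) [heading=45, draw]
  FD 19: (33.527,38.527) -> (46.962,51.962) [heading=45, draw]
  -- iteration 6/6 --
  FD 3: (46.962,51.962) -> (49.083,54.083) [heading=45, draw]
  BK 9: (49.083,54.083) -> (42.719,47.719) [heading=45, draw]
  FD 19: (42.719,47.719) -> (56.154,61.154) [heading=45, draw]
]
Final: pos=(56.154,61.154), heading=45, 18 segment(s) drawn

Segment endpoints: x in {-3.243, 1, 3.121, 5.95, 10.192, 12.314, 15.142, 19.385, 21.506, 24.335, 28.577, 30.698, 33.527, 37.77, 39.891, 42.719, 46.962, 49.083, 56.154}, y in {1.757, 6, 8.121, 10.95, 15.192, 17.314, 20.142, 24.385, 26.506, 29.335, 33.577, 35.698, 38.527, 42.77, 44.891, 47.719, 51.962, 54.083, 61.154}
xmin=-3.243, ymin=1.757, xmax=56.154, ymax=61.154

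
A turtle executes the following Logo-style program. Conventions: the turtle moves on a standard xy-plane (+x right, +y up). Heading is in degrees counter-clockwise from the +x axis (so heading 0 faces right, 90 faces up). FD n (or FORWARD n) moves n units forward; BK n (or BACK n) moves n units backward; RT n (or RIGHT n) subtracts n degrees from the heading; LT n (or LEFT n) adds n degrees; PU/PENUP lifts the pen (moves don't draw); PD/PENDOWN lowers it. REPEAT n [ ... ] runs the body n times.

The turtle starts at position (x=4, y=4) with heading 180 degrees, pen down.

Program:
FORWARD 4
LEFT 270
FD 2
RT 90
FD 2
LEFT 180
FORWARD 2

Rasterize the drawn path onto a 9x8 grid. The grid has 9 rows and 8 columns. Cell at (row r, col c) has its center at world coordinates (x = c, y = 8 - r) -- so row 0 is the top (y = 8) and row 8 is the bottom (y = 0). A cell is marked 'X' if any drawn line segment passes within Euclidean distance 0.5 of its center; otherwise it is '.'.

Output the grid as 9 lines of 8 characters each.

Segment 0: (4,4) -> (0,4)
Segment 1: (0,4) -> (0,6)
Segment 2: (0,6) -> (2,6)
Segment 3: (2,6) -> (0,6)

Answer: ........
........
XXX.....
X.......
XXXXX...
........
........
........
........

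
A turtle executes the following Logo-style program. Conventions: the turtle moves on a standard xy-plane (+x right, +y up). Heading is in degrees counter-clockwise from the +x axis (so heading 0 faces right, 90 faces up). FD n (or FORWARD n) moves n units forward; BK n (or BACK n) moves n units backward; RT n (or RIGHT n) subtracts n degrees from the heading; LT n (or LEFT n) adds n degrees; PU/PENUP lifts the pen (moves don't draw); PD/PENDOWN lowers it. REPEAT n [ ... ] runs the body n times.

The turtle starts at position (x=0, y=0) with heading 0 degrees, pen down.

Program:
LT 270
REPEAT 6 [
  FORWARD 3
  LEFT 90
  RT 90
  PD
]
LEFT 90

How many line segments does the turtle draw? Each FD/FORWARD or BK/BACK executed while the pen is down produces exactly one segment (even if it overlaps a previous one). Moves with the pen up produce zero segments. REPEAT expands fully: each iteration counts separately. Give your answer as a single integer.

Answer: 6

Derivation:
Executing turtle program step by step:
Start: pos=(0,0), heading=0, pen down
LT 270: heading 0 -> 270
REPEAT 6 [
  -- iteration 1/6 --
  FD 3: (0,0) -> (0,-3) [heading=270, draw]
  LT 90: heading 270 -> 0
  RT 90: heading 0 -> 270
  PD: pen down
  -- iteration 2/6 --
  FD 3: (0,-3) -> (0,-6) [heading=270, draw]
  LT 90: heading 270 -> 0
  RT 90: heading 0 -> 270
  PD: pen down
  -- iteration 3/6 --
  FD 3: (0,-6) -> (0,-9) [heading=270, draw]
  LT 90: heading 270 -> 0
  RT 90: heading 0 -> 270
  PD: pen down
  -- iteration 4/6 --
  FD 3: (0,-9) -> (0,-12) [heading=270, draw]
  LT 90: heading 270 -> 0
  RT 90: heading 0 -> 270
  PD: pen down
  -- iteration 5/6 --
  FD 3: (0,-12) -> (0,-15) [heading=270, draw]
  LT 90: heading 270 -> 0
  RT 90: heading 0 -> 270
  PD: pen down
  -- iteration 6/6 --
  FD 3: (0,-15) -> (0,-18) [heading=270, draw]
  LT 90: heading 270 -> 0
  RT 90: heading 0 -> 270
  PD: pen down
]
LT 90: heading 270 -> 0
Final: pos=(0,-18), heading=0, 6 segment(s) drawn
Segments drawn: 6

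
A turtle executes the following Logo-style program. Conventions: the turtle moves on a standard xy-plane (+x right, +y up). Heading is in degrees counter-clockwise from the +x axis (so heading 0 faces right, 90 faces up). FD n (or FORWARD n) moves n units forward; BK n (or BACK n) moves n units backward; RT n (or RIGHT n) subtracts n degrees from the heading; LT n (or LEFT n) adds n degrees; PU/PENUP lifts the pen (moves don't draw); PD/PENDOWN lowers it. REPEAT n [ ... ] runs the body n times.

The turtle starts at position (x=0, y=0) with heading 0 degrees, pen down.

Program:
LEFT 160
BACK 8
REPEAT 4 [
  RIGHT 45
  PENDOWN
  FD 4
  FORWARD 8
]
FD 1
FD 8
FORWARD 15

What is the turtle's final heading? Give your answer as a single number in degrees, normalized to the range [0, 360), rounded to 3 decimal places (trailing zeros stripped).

Executing turtle program step by step:
Start: pos=(0,0), heading=0, pen down
LT 160: heading 0 -> 160
BK 8: (0,0) -> (7.518,-2.736) [heading=160, draw]
REPEAT 4 [
  -- iteration 1/4 --
  RT 45: heading 160 -> 115
  PD: pen down
  FD 4: (7.518,-2.736) -> (5.827,0.889) [heading=115, draw]
  FD 8: (5.827,0.889) -> (2.446,8.14) [heading=115, draw]
  -- iteration 2/4 --
  RT 45: heading 115 -> 70
  PD: pen down
  FD 4: (2.446,8.14) -> (3.814,11.898) [heading=70, draw]
  FD 8: (3.814,11.898) -> (6.55,19.416) [heading=70, draw]
  -- iteration 3/4 --
  RT 45: heading 70 -> 25
  PD: pen down
  FD 4: (6.55,19.416) -> (10.176,21.106) [heading=25, draw]
  FD 8: (10.176,21.106) -> (17.426,24.487) [heading=25, draw]
  -- iteration 4/4 --
  RT 45: heading 25 -> 340
  PD: pen down
  FD 4: (17.426,24.487) -> (21.185,23.119) [heading=340, draw]
  FD 8: (21.185,23.119) -> (28.702,20.383) [heading=340, draw]
]
FD 1: (28.702,20.383) -> (29.642,20.041) [heading=340, draw]
FD 8: (29.642,20.041) -> (37.16,17.305) [heading=340, draw]
FD 15: (37.16,17.305) -> (51.255,12.175) [heading=340, draw]
Final: pos=(51.255,12.175), heading=340, 12 segment(s) drawn

Answer: 340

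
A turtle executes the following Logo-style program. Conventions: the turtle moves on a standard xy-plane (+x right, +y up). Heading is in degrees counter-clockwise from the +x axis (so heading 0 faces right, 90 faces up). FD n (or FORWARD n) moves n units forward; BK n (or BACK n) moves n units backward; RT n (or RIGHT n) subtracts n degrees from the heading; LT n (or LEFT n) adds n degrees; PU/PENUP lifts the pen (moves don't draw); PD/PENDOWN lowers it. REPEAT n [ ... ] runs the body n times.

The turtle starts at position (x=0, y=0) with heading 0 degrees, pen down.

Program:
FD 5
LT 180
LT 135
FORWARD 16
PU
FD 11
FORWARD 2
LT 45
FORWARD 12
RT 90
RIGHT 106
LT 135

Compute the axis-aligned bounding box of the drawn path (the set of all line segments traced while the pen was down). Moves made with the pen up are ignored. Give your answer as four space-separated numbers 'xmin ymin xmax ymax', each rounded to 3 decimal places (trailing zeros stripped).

Executing turtle program step by step:
Start: pos=(0,0), heading=0, pen down
FD 5: (0,0) -> (5,0) [heading=0, draw]
LT 180: heading 0 -> 180
LT 135: heading 180 -> 315
FD 16: (5,0) -> (16.314,-11.314) [heading=315, draw]
PU: pen up
FD 11: (16.314,-11.314) -> (24.092,-19.092) [heading=315, move]
FD 2: (24.092,-19.092) -> (25.506,-20.506) [heading=315, move]
LT 45: heading 315 -> 0
FD 12: (25.506,-20.506) -> (37.506,-20.506) [heading=0, move]
RT 90: heading 0 -> 270
RT 106: heading 270 -> 164
LT 135: heading 164 -> 299
Final: pos=(37.506,-20.506), heading=299, 2 segment(s) drawn

Segment endpoints: x in {0, 5, 16.314}, y in {-11.314, 0}
xmin=0, ymin=-11.314, xmax=16.314, ymax=0

Answer: 0 -11.314 16.314 0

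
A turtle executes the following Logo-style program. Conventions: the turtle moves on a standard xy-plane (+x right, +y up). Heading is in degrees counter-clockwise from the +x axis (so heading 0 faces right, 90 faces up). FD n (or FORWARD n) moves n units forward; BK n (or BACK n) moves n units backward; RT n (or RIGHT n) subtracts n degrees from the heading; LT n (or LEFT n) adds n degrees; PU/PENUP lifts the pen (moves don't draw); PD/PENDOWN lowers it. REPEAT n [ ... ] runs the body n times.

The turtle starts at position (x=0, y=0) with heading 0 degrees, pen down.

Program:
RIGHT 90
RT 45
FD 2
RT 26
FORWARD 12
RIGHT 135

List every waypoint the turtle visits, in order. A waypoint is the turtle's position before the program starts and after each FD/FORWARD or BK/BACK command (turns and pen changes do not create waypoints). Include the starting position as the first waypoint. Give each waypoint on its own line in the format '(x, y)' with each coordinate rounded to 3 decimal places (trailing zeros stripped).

Executing turtle program step by step:
Start: pos=(0,0), heading=0, pen down
RT 90: heading 0 -> 270
RT 45: heading 270 -> 225
FD 2: (0,0) -> (-1.414,-1.414) [heading=225, draw]
RT 26: heading 225 -> 199
FD 12: (-1.414,-1.414) -> (-12.76,-5.321) [heading=199, draw]
RT 135: heading 199 -> 64
Final: pos=(-12.76,-5.321), heading=64, 2 segment(s) drawn
Waypoints (3 total):
(0, 0)
(-1.414, -1.414)
(-12.76, -5.321)

Answer: (0, 0)
(-1.414, -1.414)
(-12.76, -5.321)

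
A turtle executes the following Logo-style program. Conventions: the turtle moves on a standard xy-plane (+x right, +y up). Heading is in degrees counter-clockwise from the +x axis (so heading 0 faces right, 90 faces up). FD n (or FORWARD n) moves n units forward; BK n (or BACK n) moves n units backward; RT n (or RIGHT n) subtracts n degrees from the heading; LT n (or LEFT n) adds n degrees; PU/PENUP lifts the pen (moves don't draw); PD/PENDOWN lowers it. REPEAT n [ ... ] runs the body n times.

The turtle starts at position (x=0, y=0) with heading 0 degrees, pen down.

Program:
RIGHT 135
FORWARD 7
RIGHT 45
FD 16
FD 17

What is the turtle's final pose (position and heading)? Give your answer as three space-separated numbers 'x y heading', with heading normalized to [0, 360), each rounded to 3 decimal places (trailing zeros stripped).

Executing turtle program step by step:
Start: pos=(0,0), heading=0, pen down
RT 135: heading 0 -> 225
FD 7: (0,0) -> (-4.95,-4.95) [heading=225, draw]
RT 45: heading 225 -> 180
FD 16: (-4.95,-4.95) -> (-20.95,-4.95) [heading=180, draw]
FD 17: (-20.95,-4.95) -> (-37.95,-4.95) [heading=180, draw]
Final: pos=(-37.95,-4.95), heading=180, 3 segment(s) drawn

Answer: -37.95 -4.95 180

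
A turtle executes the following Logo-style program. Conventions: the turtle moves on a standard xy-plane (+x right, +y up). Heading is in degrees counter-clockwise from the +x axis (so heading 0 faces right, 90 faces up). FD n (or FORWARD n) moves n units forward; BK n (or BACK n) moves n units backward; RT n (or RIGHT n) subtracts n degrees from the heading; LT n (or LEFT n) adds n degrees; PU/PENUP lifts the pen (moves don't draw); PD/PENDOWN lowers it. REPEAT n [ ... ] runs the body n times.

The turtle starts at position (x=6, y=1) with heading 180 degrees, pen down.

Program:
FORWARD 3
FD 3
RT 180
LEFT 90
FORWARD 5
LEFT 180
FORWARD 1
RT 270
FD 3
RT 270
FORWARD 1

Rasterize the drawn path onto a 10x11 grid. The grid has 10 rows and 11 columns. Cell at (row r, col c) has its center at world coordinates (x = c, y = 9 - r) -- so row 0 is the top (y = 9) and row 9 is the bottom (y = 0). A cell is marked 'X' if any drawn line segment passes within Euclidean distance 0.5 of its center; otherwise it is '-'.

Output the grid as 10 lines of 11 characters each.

Answer: -----------
-----------
-----------
X--X-------
XXXX-------
X----------
X----------
X----------
XXXXXXX----
-----------

Derivation:
Segment 0: (6,1) -> (3,1)
Segment 1: (3,1) -> (0,1)
Segment 2: (0,1) -> (0,6)
Segment 3: (0,6) -> (0,5)
Segment 4: (0,5) -> (3,5)
Segment 5: (3,5) -> (3,6)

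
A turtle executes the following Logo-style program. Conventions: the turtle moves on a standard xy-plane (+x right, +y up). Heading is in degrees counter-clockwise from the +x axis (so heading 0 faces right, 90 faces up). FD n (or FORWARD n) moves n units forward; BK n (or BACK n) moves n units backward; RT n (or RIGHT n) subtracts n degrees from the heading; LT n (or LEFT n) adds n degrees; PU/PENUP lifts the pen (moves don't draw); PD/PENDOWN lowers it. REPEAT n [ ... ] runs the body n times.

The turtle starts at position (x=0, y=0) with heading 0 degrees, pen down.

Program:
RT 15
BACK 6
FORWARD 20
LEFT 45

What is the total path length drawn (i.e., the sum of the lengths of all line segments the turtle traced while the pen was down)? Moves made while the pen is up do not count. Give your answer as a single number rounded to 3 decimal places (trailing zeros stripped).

Executing turtle program step by step:
Start: pos=(0,0), heading=0, pen down
RT 15: heading 0 -> 345
BK 6: (0,0) -> (-5.796,1.553) [heading=345, draw]
FD 20: (-5.796,1.553) -> (13.523,-3.623) [heading=345, draw]
LT 45: heading 345 -> 30
Final: pos=(13.523,-3.623), heading=30, 2 segment(s) drawn

Segment lengths:
  seg 1: (0,0) -> (-5.796,1.553), length = 6
  seg 2: (-5.796,1.553) -> (13.523,-3.623), length = 20
Total = 26

Answer: 26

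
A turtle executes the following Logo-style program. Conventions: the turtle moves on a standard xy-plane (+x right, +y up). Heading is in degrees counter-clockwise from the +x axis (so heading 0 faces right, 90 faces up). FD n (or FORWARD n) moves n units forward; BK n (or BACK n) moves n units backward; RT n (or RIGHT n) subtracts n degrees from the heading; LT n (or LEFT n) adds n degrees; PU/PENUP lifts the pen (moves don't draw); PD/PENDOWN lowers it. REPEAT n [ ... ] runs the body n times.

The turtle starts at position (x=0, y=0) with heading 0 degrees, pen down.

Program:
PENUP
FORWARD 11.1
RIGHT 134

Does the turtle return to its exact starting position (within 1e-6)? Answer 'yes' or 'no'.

Executing turtle program step by step:
Start: pos=(0,0), heading=0, pen down
PU: pen up
FD 11.1: (0,0) -> (11.1,0) [heading=0, move]
RT 134: heading 0 -> 226
Final: pos=(11.1,0), heading=226, 0 segment(s) drawn

Start position: (0, 0)
Final position: (11.1, 0)
Distance = 11.1; >= 1e-6 -> NOT closed

Answer: no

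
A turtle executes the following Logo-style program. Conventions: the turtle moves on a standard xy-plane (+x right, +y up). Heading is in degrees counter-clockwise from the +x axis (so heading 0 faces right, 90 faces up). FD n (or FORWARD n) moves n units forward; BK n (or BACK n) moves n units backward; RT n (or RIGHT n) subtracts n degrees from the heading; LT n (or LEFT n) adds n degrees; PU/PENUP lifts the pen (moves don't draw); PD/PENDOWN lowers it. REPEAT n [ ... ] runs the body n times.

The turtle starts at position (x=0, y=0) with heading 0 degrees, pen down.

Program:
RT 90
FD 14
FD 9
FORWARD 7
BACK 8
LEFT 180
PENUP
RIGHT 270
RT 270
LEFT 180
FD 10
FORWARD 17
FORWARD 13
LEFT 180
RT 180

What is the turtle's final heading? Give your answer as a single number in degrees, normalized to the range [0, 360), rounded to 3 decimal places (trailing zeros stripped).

Executing turtle program step by step:
Start: pos=(0,0), heading=0, pen down
RT 90: heading 0 -> 270
FD 14: (0,0) -> (0,-14) [heading=270, draw]
FD 9: (0,-14) -> (0,-23) [heading=270, draw]
FD 7: (0,-23) -> (0,-30) [heading=270, draw]
BK 8: (0,-30) -> (0,-22) [heading=270, draw]
LT 180: heading 270 -> 90
PU: pen up
RT 270: heading 90 -> 180
RT 270: heading 180 -> 270
LT 180: heading 270 -> 90
FD 10: (0,-22) -> (0,-12) [heading=90, move]
FD 17: (0,-12) -> (0,5) [heading=90, move]
FD 13: (0,5) -> (0,18) [heading=90, move]
LT 180: heading 90 -> 270
RT 180: heading 270 -> 90
Final: pos=(0,18), heading=90, 4 segment(s) drawn

Answer: 90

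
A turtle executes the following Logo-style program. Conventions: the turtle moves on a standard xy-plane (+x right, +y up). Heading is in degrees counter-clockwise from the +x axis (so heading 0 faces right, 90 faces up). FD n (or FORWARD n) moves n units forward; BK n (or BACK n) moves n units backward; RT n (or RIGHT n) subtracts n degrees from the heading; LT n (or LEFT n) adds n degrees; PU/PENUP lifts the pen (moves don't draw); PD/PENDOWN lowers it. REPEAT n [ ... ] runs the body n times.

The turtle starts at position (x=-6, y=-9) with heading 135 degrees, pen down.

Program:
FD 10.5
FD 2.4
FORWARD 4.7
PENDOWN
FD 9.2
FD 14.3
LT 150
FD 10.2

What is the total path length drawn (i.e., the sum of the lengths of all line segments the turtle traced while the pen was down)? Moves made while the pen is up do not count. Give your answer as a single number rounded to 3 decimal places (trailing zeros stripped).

Answer: 51.3

Derivation:
Executing turtle program step by step:
Start: pos=(-6,-9), heading=135, pen down
FD 10.5: (-6,-9) -> (-13.425,-1.575) [heading=135, draw]
FD 2.4: (-13.425,-1.575) -> (-15.122,0.122) [heading=135, draw]
FD 4.7: (-15.122,0.122) -> (-18.445,3.445) [heading=135, draw]
PD: pen down
FD 9.2: (-18.445,3.445) -> (-24.95,9.95) [heading=135, draw]
FD 14.3: (-24.95,9.95) -> (-35.062,20.062) [heading=135, draw]
LT 150: heading 135 -> 285
FD 10.2: (-35.062,20.062) -> (-32.422,10.21) [heading=285, draw]
Final: pos=(-32.422,10.21), heading=285, 6 segment(s) drawn

Segment lengths:
  seg 1: (-6,-9) -> (-13.425,-1.575), length = 10.5
  seg 2: (-13.425,-1.575) -> (-15.122,0.122), length = 2.4
  seg 3: (-15.122,0.122) -> (-18.445,3.445), length = 4.7
  seg 4: (-18.445,3.445) -> (-24.95,9.95), length = 9.2
  seg 5: (-24.95,9.95) -> (-35.062,20.062), length = 14.3
  seg 6: (-35.062,20.062) -> (-32.422,10.21), length = 10.2
Total = 51.3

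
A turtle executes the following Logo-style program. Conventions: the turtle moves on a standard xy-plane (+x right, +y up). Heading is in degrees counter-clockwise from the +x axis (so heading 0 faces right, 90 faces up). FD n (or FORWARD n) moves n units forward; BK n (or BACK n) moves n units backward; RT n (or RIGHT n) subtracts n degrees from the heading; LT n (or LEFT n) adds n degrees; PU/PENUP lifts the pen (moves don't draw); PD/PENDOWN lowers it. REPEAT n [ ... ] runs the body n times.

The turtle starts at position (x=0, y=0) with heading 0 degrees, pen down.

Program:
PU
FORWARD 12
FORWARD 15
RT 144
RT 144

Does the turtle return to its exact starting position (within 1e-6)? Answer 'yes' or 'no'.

Executing turtle program step by step:
Start: pos=(0,0), heading=0, pen down
PU: pen up
FD 12: (0,0) -> (12,0) [heading=0, move]
FD 15: (12,0) -> (27,0) [heading=0, move]
RT 144: heading 0 -> 216
RT 144: heading 216 -> 72
Final: pos=(27,0), heading=72, 0 segment(s) drawn

Start position: (0, 0)
Final position: (27, 0)
Distance = 27; >= 1e-6 -> NOT closed

Answer: no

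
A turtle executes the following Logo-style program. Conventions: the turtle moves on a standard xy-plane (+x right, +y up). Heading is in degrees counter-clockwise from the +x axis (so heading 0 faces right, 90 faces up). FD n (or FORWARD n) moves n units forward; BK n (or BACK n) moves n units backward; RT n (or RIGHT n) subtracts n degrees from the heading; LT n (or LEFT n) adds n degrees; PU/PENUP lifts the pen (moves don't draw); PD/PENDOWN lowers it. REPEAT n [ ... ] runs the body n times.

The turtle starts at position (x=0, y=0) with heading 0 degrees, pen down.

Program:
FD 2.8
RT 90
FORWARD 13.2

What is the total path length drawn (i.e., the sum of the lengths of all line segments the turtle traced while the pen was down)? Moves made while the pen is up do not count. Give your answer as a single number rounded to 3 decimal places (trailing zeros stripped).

Executing turtle program step by step:
Start: pos=(0,0), heading=0, pen down
FD 2.8: (0,0) -> (2.8,0) [heading=0, draw]
RT 90: heading 0 -> 270
FD 13.2: (2.8,0) -> (2.8,-13.2) [heading=270, draw]
Final: pos=(2.8,-13.2), heading=270, 2 segment(s) drawn

Segment lengths:
  seg 1: (0,0) -> (2.8,0), length = 2.8
  seg 2: (2.8,0) -> (2.8,-13.2), length = 13.2
Total = 16

Answer: 16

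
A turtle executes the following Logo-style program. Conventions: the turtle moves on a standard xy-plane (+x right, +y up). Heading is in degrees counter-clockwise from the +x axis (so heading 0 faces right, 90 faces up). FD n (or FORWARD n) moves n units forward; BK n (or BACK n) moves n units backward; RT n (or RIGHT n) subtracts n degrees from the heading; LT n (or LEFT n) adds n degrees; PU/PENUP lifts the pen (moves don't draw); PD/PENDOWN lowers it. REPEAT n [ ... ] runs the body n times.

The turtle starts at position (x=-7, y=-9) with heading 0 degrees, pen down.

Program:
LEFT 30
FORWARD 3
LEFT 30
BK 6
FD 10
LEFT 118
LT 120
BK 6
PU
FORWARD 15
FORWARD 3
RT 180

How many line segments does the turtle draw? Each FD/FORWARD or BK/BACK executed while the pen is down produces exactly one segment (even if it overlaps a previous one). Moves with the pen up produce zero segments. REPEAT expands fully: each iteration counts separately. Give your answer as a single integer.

Executing turtle program step by step:
Start: pos=(-7,-9), heading=0, pen down
LT 30: heading 0 -> 30
FD 3: (-7,-9) -> (-4.402,-7.5) [heading=30, draw]
LT 30: heading 30 -> 60
BK 6: (-4.402,-7.5) -> (-7.402,-12.696) [heading=60, draw]
FD 10: (-7.402,-12.696) -> (-2.402,-4.036) [heading=60, draw]
LT 118: heading 60 -> 178
LT 120: heading 178 -> 298
BK 6: (-2.402,-4.036) -> (-5.219,1.262) [heading=298, draw]
PU: pen up
FD 15: (-5.219,1.262) -> (1.823,-11.982) [heading=298, move]
FD 3: (1.823,-11.982) -> (3.232,-14.631) [heading=298, move]
RT 180: heading 298 -> 118
Final: pos=(3.232,-14.631), heading=118, 4 segment(s) drawn
Segments drawn: 4

Answer: 4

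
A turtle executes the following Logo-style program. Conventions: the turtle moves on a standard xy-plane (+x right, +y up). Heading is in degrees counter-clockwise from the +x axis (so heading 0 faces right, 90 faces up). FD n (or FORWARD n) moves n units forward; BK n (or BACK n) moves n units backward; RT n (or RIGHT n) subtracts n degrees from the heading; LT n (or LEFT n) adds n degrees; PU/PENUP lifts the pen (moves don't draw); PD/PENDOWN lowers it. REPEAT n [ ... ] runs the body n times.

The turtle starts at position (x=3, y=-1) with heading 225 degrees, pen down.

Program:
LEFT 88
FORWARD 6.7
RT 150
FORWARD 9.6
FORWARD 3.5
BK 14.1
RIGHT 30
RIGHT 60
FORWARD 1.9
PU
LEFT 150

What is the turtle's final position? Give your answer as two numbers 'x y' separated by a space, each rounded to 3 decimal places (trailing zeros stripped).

Answer: 9.081 -4.375

Derivation:
Executing turtle program step by step:
Start: pos=(3,-1), heading=225, pen down
LT 88: heading 225 -> 313
FD 6.7: (3,-1) -> (7.569,-5.9) [heading=313, draw]
RT 150: heading 313 -> 163
FD 9.6: (7.569,-5.9) -> (-1.611,-3.093) [heading=163, draw]
FD 3.5: (-1.611,-3.093) -> (-4.958,-2.07) [heading=163, draw]
BK 14.1: (-4.958,-2.07) -> (8.526,-6.192) [heading=163, draw]
RT 30: heading 163 -> 133
RT 60: heading 133 -> 73
FD 1.9: (8.526,-6.192) -> (9.081,-4.375) [heading=73, draw]
PU: pen up
LT 150: heading 73 -> 223
Final: pos=(9.081,-4.375), heading=223, 5 segment(s) drawn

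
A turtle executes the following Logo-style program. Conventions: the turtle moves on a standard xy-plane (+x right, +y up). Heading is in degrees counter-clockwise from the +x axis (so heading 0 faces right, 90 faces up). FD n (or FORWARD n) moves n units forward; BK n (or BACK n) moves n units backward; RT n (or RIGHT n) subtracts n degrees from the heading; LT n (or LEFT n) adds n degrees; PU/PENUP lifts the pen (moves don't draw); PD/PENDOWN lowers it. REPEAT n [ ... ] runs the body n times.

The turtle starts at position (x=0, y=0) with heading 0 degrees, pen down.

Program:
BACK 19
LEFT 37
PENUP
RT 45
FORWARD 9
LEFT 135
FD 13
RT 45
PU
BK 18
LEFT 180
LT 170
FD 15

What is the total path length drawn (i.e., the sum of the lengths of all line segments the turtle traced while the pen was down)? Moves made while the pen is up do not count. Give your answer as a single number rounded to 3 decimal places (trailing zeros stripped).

Answer: 19

Derivation:
Executing turtle program step by step:
Start: pos=(0,0), heading=0, pen down
BK 19: (0,0) -> (-19,0) [heading=0, draw]
LT 37: heading 0 -> 37
PU: pen up
RT 45: heading 37 -> 352
FD 9: (-19,0) -> (-10.088,-1.253) [heading=352, move]
LT 135: heading 352 -> 127
FD 13: (-10.088,-1.253) -> (-17.911,9.13) [heading=127, move]
RT 45: heading 127 -> 82
PU: pen up
BK 18: (-17.911,9.13) -> (-20.416,-8.695) [heading=82, move]
LT 180: heading 82 -> 262
LT 170: heading 262 -> 72
FD 15: (-20.416,-8.695) -> (-15.781,5.571) [heading=72, move]
Final: pos=(-15.781,5.571), heading=72, 1 segment(s) drawn

Segment lengths:
  seg 1: (0,0) -> (-19,0), length = 19
Total = 19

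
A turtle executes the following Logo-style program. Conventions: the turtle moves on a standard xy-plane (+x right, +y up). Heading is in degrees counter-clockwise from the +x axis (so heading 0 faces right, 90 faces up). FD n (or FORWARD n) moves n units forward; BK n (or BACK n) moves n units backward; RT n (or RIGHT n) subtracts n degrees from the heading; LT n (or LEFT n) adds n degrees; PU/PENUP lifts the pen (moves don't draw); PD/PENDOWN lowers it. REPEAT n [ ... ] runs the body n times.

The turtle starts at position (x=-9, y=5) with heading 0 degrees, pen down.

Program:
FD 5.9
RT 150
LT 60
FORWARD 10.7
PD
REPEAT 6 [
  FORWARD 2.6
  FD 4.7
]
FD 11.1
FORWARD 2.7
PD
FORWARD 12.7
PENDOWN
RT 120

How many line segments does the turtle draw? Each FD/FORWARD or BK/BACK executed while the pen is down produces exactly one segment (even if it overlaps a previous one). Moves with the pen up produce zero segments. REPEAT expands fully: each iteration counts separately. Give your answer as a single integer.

Executing turtle program step by step:
Start: pos=(-9,5), heading=0, pen down
FD 5.9: (-9,5) -> (-3.1,5) [heading=0, draw]
RT 150: heading 0 -> 210
LT 60: heading 210 -> 270
FD 10.7: (-3.1,5) -> (-3.1,-5.7) [heading=270, draw]
PD: pen down
REPEAT 6 [
  -- iteration 1/6 --
  FD 2.6: (-3.1,-5.7) -> (-3.1,-8.3) [heading=270, draw]
  FD 4.7: (-3.1,-8.3) -> (-3.1,-13) [heading=270, draw]
  -- iteration 2/6 --
  FD 2.6: (-3.1,-13) -> (-3.1,-15.6) [heading=270, draw]
  FD 4.7: (-3.1,-15.6) -> (-3.1,-20.3) [heading=270, draw]
  -- iteration 3/6 --
  FD 2.6: (-3.1,-20.3) -> (-3.1,-22.9) [heading=270, draw]
  FD 4.7: (-3.1,-22.9) -> (-3.1,-27.6) [heading=270, draw]
  -- iteration 4/6 --
  FD 2.6: (-3.1,-27.6) -> (-3.1,-30.2) [heading=270, draw]
  FD 4.7: (-3.1,-30.2) -> (-3.1,-34.9) [heading=270, draw]
  -- iteration 5/6 --
  FD 2.6: (-3.1,-34.9) -> (-3.1,-37.5) [heading=270, draw]
  FD 4.7: (-3.1,-37.5) -> (-3.1,-42.2) [heading=270, draw]
  -- iteration 6/6 --
  FD 2.6: (-3.1,-42.2) -> (-3.1,-44.8) [heading=270, draw]
  FD 4.7: (-3.1,-44.8) -> (-3.1,-49.5) [heading=270, draw]
]
FD 11.1: (-3.1,-49.5) -> (-3.1,-60.6) [heading=270, draw]
FD 2.7: (-3.1,-60.6) -> (-3.1,-63.3) [heading=270, draw]
PD: pen down
FD 12.7: (-3.1,-63.3) -> (-3.1,-76) [heading=270, draw]
PD: pen down
RT 120: heading 270 -> 150
Final: pos=(-3.1,-76), heading=150, 17 segment(s) drawn
Segments drawn: 17

Answer: 17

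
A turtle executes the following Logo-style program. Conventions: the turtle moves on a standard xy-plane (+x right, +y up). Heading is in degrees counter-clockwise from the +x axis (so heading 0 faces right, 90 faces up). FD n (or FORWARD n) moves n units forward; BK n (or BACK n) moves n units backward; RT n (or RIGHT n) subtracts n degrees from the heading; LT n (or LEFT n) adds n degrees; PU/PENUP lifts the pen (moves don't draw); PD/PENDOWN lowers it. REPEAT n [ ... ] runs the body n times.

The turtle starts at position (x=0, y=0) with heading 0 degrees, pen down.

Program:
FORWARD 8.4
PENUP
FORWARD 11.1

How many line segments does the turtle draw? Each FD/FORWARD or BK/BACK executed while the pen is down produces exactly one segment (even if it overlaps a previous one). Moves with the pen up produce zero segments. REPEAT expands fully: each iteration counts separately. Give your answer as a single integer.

Executing turtle program step by step:
Start: pos=(0,0), heading=0, pen down
FD 8.4: (0,0) -> (8.4,0) [heading=0, draw]
PU: pen up
FD 11.1: (8.4,0) -> (19.5,0) [heading=0, move]
Final: pos=(19.5,0), heading=0, 1 segment(s) drawn
Segments drawn: 1

Answer: 1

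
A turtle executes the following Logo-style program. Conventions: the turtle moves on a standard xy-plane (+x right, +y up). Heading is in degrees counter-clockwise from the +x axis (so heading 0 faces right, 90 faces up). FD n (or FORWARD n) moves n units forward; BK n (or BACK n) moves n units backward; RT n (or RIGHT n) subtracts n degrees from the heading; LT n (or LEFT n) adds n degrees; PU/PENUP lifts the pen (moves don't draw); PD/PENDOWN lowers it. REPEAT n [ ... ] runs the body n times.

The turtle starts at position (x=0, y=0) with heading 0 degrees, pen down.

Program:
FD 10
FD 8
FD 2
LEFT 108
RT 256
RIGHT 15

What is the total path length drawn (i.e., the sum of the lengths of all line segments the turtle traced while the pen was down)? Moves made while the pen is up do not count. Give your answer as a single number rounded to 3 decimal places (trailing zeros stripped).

Answer: 20

Derivation:
Executing turtle program step by step:
Start: pos=(0,0), heading=0, pen down
FD 10: (0,0) -> (10,0) [heading=0, draw]
FD 8: (10,0) -> (18,0) [heading=0, draw]
FD 2: (18,0) -> (20,0) [heading=0, draw]
LT 108: heading 0 -> 108
RT 256: heading 108 -> 212
RT 15: heading 212 -> 197
Final: pos=(20,0), heading=197, 3 segment(s) drawn

Segment lengths:
  seg 1: (0,0) -> (10,0), length = 10
  seg 2: (10,0) -> (18,0), length = 8
  seg 3: (18,0) -> (20,0), length = 2
Total = 20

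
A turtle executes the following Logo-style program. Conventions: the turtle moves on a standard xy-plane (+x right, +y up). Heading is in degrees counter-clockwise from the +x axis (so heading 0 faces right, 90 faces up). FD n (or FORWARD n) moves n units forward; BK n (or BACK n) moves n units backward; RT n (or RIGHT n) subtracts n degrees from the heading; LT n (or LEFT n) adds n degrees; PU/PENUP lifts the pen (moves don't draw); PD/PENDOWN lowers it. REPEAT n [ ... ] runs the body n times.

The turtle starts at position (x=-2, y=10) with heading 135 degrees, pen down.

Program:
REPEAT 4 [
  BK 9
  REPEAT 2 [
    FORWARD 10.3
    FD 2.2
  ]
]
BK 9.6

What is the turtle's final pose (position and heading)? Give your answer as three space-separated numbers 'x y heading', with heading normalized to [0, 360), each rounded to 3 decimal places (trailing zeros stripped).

Answer: -40.467 48.467 135

Derivation:
Executing turtle program step by step:
Start: pos=(-2,10), heading=135, pen down
REPEAT 4 [
  -- iteration 1/4 --
  BK 9: (-2,10) -> (4.364,3.636) [heading=135, draw]
  REPEAT 2 [
    -- iteration 1/2 --
    FD 10.3: (4.364,3.636) -> (-2.919,10.919) [heading=135, draw]
    FD 2.2: (-2.919,10.919) -> (-4.475,12.475) [heading=135, draw]
    -- iteration 2/2 --
    FD 10.3: (-4.475,12.475) -> (-11.758,19.758) [heading=135, draw]
    FD 2.2: (-11.758,19.758) -> (-13.314,21.314) [heading=135, draw]
  ]
  -- iteration 2/4 --
  BK 9: (-13.314,21.314) -> (-6.95,14.95) [heading=135, draw]
  REPEAT 2 [
    -- iteration 1/2 --
    FD 10.3: (-6.95,14.95) -> (-14.233,22.233) [heading=135, draw]
    FD 2.2: (-14.233,22.233) -> (-15.789,23.789) [heading=135, draw]
    -- iteration 2/2 --
    FD 10.3: (-15.789,23.789) -> (-23.072,31.072) [heading=135, draw]
    FD 2.2: (-23.072,31.072) -> (-24.627,32.627) [heading=135, draw]
  ]
  -- iteration 3/4 --
  BK 9: (-24.627,32.627) -> (-18.263,26.263) [heading=135, draw]
  REPEAT 2 [
    -- iteration 1/2 --
    FD 10.3: (-18.263,26.263) -> (-25.547,33.547) [heading=135, draw]
    FD 2.2: (-25.547,33.547) -> (-27.102,35.102) [heading=135, draw]
    -- iteration 2/2 --
    FD 10.3: (-27.102,35.102) -> (-34.385,42.385) [heading=135, draw]
    FD 2.2: (-34.385,42.385) -> (-35.941,43.941) [heading=135, draw]
  ]
  -- iteration 4/4 --
  BK 9: (-35.941,43.941) -> (-29.577,37.577) [heading=135, draw]
  REPEAT 2 [
    -- iteration 1/2 --
    FD 10.3: (-29.577,37.577) -> (-36.86,44.86) [heading=135, draw]
    FD 2.2: (-36.86,44.86) -> (-38.416,46.416) [heading=135, draw]
    -- iteration 2/2 --
    FD 10.3: (-38.416,46.416) -> (-45.699,53.699) [heading=135, draw]
    FD 2.2: (-45.699,53.699) -> (-47.255,55.255) [heading=135, draw]
  ]
]
BK 9.6: (-47.255,55.255) -> (-40.467,48.467) [heading=135, draw]
Final: pos=(-40.467,48.467), heading=135, 21 segment(s) drawn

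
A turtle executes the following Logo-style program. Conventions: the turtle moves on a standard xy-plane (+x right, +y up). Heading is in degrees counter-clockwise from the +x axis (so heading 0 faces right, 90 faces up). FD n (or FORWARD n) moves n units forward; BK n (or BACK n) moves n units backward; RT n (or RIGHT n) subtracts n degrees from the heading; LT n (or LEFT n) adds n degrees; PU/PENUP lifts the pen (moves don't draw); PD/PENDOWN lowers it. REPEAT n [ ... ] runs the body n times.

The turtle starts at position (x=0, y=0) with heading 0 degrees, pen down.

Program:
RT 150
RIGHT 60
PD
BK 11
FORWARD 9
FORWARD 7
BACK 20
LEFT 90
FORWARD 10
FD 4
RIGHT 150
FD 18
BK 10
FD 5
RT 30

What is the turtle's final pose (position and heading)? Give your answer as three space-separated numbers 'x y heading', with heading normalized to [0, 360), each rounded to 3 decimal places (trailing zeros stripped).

Executing turtle program step by step:
Start: pos=(0,0), heading=0, pen down
RT 150: heading 0 -> 210
RT 60: heading 210 -> 150
PD: pen down
BK 11: (0,0) -> (9.526,-5.5) [heading=150, draw]
FD 9: (9.526,-5.5) -> (1.732,-1) [heading=150, draw]
FD 7: (1.732,-1) -> (-4.33,2.5) [heading=150, draw]
BK 20: (-4.33,2.5) -> (12.99,-7.5) [heading=150, draw]
LT 90: heading 150 -> 240
FD 10: (12.99,-7.5) -> (7.99,-16.16) [heading=240, draw]
FD 4: (7.99,-16.16) -> (5.99,-19.624) [heading=240, draw]
RT 150: heading 240 -> 90
FD 18: (5.99,-19.624) -> (5.99,-1.624) [heading=90, draw]
BK 10: (5.99,-1.624) -> (5.99,-11.624) [heading=90, draw]
FD 5: (5.99,-11.624) -> (5.99,-6.624) [heading=90, draw]
RT 30: heading 90 -> 60
Final: pos=(5.99,-6.624), heading=60, 9 segment(s) drawn

Answer: 5.99 -6.624 60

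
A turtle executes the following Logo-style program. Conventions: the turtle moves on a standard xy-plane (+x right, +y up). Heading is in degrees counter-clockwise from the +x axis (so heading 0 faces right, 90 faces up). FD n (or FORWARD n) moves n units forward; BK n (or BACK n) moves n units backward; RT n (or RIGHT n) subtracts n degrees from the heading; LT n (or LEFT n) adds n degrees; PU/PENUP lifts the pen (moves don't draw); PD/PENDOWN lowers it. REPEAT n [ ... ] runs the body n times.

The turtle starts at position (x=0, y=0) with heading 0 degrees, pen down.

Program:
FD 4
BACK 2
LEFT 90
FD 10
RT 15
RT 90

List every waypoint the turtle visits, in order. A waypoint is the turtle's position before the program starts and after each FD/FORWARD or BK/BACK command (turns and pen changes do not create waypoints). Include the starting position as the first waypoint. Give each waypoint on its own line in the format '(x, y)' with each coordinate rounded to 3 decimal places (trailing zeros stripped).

Executing turtle program step by step:
Start: pos=(0,0), heading=0, pen down
FD 4: (0,0) -> (4,0) [heading=0, draw]
BK 2: (4,0) -> (2,0) [heading=0, draw]
LT 90: heading 0 -> 90
FD 10: (2,0) -> (2,10) [heading=90, draw]
RT 15: heading 90 -> 75
RT 90: heading 75 -> 345
Final: pos=(2,10), heading=345, 3 segment(s) drawn
Waypoints (4 total):
(0, 0)
(4, 0)
(2, 0)
(2, 10)

Answer: (0, 0)
(4, 0)
(2, 0)
(2, 10)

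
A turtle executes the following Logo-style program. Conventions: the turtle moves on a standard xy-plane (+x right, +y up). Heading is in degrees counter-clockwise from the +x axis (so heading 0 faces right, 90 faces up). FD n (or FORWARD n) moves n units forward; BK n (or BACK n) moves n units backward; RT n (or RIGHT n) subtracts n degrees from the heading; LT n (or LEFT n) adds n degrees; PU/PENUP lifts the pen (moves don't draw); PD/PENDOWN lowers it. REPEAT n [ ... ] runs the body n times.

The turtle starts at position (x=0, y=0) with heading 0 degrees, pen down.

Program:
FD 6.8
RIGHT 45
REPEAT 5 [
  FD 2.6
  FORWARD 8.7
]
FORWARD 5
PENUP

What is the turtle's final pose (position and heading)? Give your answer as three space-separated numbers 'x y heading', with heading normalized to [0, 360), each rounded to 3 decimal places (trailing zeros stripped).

Answer: 50.287 -43.487 315

Derivation:
Executing turtle program step by step:
Start: pos=(0,0), heading=0, pen down
FD 6.8: (0,0) -> (6.8,0) [heading=0, draw]
RT 45: heading 0 -> 315
REPEAT 5 [
  -- iteration 1/5 --
  FD 2.6: (6.8,0) -> (8.638,-1.838) [heading=315, draw]
  FD 8.7: (8.638,-1.838) -> (14.79,-7.99) [heading=315, draw]
  -- iteration 2/5 --
  FD 2.6: (14.79,-7.99) -> (16.629,-9.829) [heading=315, draw]
  FD 8.7: (16.629,-9.829) -> (22.781,-15.981) [heading=315, draw]
  -- iteration 3/5 --
  FD 2.6: (22.781,-15.981) -> (24.619,-17.819) [heading=315, draw]
  FD 8.7: (24.619,-17.819) -> (30.771,-23.971) [heading=315, draw]
  -- iteration 4/5 --
  FD 2.6: (30.771,-23.971) -> (32.609,-25.809) [heading=315, draw]
  FD 8.7: (32.609,-25.809) -> (38.761,-31.961) [heading=315, draw]
  -- iteration 5/5 --
  FD 2.6: (38.761,-31.961) -> (40.6,-33.8) [heading=315, draw]
  FD 8.7: (40.6,-33.8) -> (46.752,-39.952) [heading=315, draw]
]
FD 5: (46.752,-39.952) -> (50.287,-43.487) [heading=315, draw]
PU: pen up
Final: pos=(50.287,-43.487), heading=315, 12 segment(s) drawn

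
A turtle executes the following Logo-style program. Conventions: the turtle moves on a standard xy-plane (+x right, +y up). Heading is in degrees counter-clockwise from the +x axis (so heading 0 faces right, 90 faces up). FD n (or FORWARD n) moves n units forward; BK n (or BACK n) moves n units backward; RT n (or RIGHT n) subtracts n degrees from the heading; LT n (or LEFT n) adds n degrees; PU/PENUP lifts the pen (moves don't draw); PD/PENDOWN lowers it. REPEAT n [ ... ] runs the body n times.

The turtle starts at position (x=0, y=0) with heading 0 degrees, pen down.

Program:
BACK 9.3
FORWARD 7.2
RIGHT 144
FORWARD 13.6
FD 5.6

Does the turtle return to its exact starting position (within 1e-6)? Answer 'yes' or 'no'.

Executing turtle program step by step:
Start: pos=(0,0), heading=0, pen down
BK 9.3: (0,0) -> (-9.3,0) [heading=0, draw]
FD 7.2: (-9.3,0) -> (-2.1,0) [heading=0, draw]
RT 144: heading 0 -> 216
FD 13.6: (-2.1,0) -> (-13.103,-7.994) [heading=216, draw]
FD 5.6: (-13.103,-7.994) -> (-17.633,-11.285) [heading=216, draw]
Final: pos=(-17.633,-11.285), heading=216, 4 segment(s) drawn

Start position: (0, 0)
Final position: (-17.633, -11.285)
Distance = 20.935; >= 1e-6 -> NOT closed

Answer: no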